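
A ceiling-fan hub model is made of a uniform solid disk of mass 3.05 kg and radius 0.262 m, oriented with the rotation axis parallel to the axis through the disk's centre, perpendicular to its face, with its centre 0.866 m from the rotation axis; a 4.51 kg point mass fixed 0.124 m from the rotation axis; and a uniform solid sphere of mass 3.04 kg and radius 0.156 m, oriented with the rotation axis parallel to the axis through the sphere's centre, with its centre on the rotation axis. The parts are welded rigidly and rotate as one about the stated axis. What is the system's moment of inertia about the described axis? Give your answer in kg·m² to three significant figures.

2.49

Solid disk: I_cm = (1/2)MR² = (1/2)(3.05)(0.262)² = 0.10468 kg·m²; centre at d = 0.866 m, so I = I_cm + Md² gives I = 0.10468 + (3.05)(0.866)² = 2.392 kg·m².
Point mass: I_cm = 0; centre at d = 0.124 m, so I = I_cm + Md² gives I = 0 + (4.51)(0.124)² = 0.069346 kg·m².
Solid sphere: I_cm = (2/5)MR² = (2/5)(3.04)(0.156)² = 0.029593 kg·m²; axis through the centre, so I = 0.029593 kg·m².
Total I = 2.392 + 0.069346 + 0.029593 = 2.491 kg·m².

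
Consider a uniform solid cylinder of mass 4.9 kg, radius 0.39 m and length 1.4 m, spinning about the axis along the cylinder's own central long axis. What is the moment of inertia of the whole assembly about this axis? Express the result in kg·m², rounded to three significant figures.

I_cm = (1/2)MR² = (1/2)(4.9)(0.39)² = 0.37265 kg·m²; axis through the centre, so I = 0.37265 kg·m².

0.373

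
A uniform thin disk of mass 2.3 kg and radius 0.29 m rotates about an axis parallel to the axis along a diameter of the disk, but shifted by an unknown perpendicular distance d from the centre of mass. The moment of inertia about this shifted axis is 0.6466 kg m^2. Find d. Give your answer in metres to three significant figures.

0.510

About the centre-of-mass axis, I_cm = (1/4)MR² = (1/4)(2.3)(0.29)² = 0.048357 kg m^2.
Parallel axis theorem: I = I_cm + Md², so Md² = 0.6466 − 0.048357 = 0.59824 kg m^2.
d = √(0.59824 / 2.3) = 0.51001 m.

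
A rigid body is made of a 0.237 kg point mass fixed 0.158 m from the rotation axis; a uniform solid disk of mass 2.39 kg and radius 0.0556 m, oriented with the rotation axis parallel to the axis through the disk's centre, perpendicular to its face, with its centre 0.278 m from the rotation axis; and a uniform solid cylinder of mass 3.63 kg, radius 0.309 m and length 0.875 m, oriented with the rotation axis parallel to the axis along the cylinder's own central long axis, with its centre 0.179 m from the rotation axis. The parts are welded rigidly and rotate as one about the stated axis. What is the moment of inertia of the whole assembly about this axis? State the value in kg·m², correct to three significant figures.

0.484

Point mass: I_cm = 0; centre at d = 0.158 m, so I = I_cm + Md² gives I = 0 + (0.237)(0.158)² = 0.0059165 kg·m².
Solid disk: I_cm = (1/2)MR² = (1/2)(2.39)(0.0556)² = 0.0036942 kg·m²; centre at d = 0.278 m, so I = I_cm + Md² gives I = 0.0036942 + (2.39)(0.278)² = 0.1884 kg·m².
Solid cylinder: I_cm = (1/2)MR² = (1/2)(3.63)(0.309)² = 0.1733 kg·m²; centre at d = 0.179 m, so I = I_cm + Md² gives I = 0.1733 + (3.63)(0.179)² = 0.28961 kg·m².
Total I = 0.0059165 + 0.1884 + 0.28961 = 0.48393 kg·m².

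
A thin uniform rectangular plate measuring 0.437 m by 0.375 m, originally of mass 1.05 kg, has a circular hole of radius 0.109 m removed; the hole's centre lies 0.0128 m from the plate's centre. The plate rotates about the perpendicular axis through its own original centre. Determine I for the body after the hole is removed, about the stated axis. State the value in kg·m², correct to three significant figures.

Unpierced body about its centre: I₀ = (1/12)M(a²+b²) = (1/12)(1.05)[(0.437)² + (0.375)²] = 0.029014 kg·m².
The removed disk has mass m = M·πr²/(ab) = (1.05)·π(0.109)²/(0.437·0.375) = 0.23915 kg (same uniform areal density).
Its moment of inertia about the rotation axis (parallel-axis theorem): I_hole = (1/2)mr² + md² = (1/2)(0.23915)(0.109)² + (0.23915)(0.0128)² = 0.0014599 kg·m².
Treating the hole as negative mass, I = I₀ − I_hole = 0.029014 − 0.0014599 = 0.027555 kg·m².

0.0276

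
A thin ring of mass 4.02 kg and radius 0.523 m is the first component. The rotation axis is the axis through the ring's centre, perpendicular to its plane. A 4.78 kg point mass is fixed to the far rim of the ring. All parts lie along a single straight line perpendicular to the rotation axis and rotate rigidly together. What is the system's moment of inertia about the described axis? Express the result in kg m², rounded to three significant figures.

Thin ring: I_cm = MR² = (4.02)(0.523)² = 1.0996 kg m²; axis through the centre, so I = 1.0996 kg m².
Point mass: I_cm = 0; centre at d = 0.523 m, so I = I_cm + Md² gives I = 0 + (4.78)(0.523)² = 1.3075 kg m².
Total I = 1.0996 + 1.3075 = 2.4071 kg m².

2.41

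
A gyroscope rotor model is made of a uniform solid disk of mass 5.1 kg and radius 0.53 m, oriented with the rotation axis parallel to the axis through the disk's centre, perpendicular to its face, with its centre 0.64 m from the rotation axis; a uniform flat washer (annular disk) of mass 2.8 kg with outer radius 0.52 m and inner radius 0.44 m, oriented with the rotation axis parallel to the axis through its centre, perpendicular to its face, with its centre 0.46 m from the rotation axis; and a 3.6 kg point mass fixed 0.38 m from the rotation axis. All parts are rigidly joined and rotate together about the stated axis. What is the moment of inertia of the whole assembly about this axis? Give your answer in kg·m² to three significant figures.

Solid disk: I_cm = (1/2)MR² = (1/2)(5.1)(0.53)² = 0.7163 kg·m²; centre at d = 0.64 m, so I = I_cm + Md² gives I = 0.7163 + (5.1)(0.64)² = 2.8053 kg·m².
Annular disk: I_cm = (1/2)M(R²+r²) = (1/2)(2.8)[(0.52)² + (0.44)²] = 0.6496 kg·m²; centre at d = 0.46 m, so I = I_cm + Md² gives I = 0.6496 + (2.8)(0.46)² = 1.2421 kg·m².
Point mass: I_cm = 0; centre at d = 0.38 m, so I = I_cm + Md² gives I = 0 + (3.6)(0.38)² = 0.51984 kg·m².
Total I = 2.8053 + 1.2421 + 0.51984 = 4.5672 kg·m².

4.57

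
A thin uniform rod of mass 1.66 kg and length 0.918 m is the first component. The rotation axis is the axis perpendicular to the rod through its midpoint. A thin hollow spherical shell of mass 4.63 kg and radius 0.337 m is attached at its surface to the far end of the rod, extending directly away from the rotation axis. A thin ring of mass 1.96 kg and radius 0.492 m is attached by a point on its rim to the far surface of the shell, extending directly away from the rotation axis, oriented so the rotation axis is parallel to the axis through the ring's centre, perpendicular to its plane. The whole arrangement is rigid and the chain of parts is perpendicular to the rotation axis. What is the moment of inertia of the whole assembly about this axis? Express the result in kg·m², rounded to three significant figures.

Thin rod: I_cm = (1/12)ML² = (1/12)(1.66)(0.918)² = 0.11658 kg·m²; axis through the centre, so I = 0.11658 kg·m².
Spherical shell: I_cm = (2/3)MR² = (2/3)(4.63)(0.337)² = 0.35055 kg·m²; centre at d = 0.459 + 0.337 = 0.796 m, so I = I_cm + Md² gives I = 0.35055 + (4.63)(0.796)² = 3.2842 kg·m².
Thin ring: I_cm = MR² = (1.96)(0.492)² = 0.47445 kg·m²; centre at d = 0.459 + 0.337 + 0.337 + 0.492 = 1.625 m, so I = I_cm + Md² gives I = 0.47445 + (1.96)(1.625)² = 5.6501 kg·m².
Total I = 0.11658 + 3.2842 + 5.6501 = 9.0508 kg·m².

9.05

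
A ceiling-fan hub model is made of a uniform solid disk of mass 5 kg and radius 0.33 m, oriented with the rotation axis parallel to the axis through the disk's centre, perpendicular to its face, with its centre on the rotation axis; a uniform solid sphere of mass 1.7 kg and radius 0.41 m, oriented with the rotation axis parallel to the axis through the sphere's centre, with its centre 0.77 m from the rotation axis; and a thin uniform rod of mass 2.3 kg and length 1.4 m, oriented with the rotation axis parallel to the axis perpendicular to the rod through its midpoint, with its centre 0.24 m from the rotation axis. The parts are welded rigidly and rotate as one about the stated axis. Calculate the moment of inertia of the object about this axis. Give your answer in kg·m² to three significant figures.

1.90

Solid disk: I_cm = (1/2)MR² = (1/2)(5)(0.33)² = 0.27225 kg·m²; axis through the centre, so I = 0.27225 kg·m².
Solid sphere: I_cm = (2/5)MR² = (2/5)(1.7)(0.41)² = 0.11431 kg·m²; centre at d = 0.77 m, so the parallel axis theorem gives I = 0.11431 + (1.7)(0.77)² = 1.1222 kg·m².
Thin rod: I_cm = (1/12)ML² = (1/12)(2.3)(1.4)² = 0.37567 kg·m²; centre at d = 0.24 m, so the parallel axis theorem gives I = 0.37567 + (2.3)(0.24)² = 0.50815 kg·m².
Total I = 0.27225 + 1.1222 + 0.50815 = 1.9026 kg·m².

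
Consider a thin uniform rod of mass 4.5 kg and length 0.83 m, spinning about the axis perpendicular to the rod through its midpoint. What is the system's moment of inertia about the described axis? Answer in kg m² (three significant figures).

I_cm = (1/12)ML² = (1/12)(4.5)(0.83)² = 0.25834 kg m²; axis through the centre, so I = 0.25834 kg m².

0.258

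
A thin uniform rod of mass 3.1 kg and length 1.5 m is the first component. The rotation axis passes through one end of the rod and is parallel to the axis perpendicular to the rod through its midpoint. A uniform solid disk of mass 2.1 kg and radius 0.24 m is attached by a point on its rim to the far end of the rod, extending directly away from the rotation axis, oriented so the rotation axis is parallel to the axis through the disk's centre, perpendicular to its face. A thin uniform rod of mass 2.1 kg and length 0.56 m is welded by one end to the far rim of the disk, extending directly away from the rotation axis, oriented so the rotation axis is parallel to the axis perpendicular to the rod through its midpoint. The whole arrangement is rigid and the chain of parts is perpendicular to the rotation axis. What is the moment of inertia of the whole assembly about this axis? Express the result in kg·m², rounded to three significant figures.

Thin rod: I_cm = (1/12)ML² = (1/12)(3.1)(1.5)² = 0.58125 kg·m²; centre at d = 0.75 m, so I = I_cm + Md² gives I = 0.58125 + (3.1)(0.75)² = 2.325 kg·m².
Solid disk: I_cm = (1/2)MR² = (1/2)(2.1)(0.24)² = 0.06048 kg·m²; centre at d = 0.75 + 0.75 + 0.24 = 1.74 m, so I = I_cm + Md² gives I = 0.06048 + (2.1)(1.74)² = 6.4184 kg·m².
Thin rod: I_cm = (1/12)ML² = (1/12)(2.1)(0.56)² = 0.05488 kg·m²; centre at d = 0.75 + 0.75 + 0.24 + 0.24 + 0.28 = 2.26 m, so I = I_cm + Md² gives I = 0.05488 + (2.1)(2.26)² = 10.781 kg·m².
Total I = 2.325 + 6.4184 + 10.781 = 19.524 kg·m².

19.5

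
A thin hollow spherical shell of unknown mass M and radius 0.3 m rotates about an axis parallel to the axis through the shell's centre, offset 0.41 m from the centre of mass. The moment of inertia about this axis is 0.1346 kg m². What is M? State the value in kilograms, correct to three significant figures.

0.590

I = I_cm + Md² = (2/3)MR² + Md² = M·[0.666667·(0.3)² + (0.41)²] = M·0.2281.
So M = 0.1346 / 0.2281 = 0.59009 kg.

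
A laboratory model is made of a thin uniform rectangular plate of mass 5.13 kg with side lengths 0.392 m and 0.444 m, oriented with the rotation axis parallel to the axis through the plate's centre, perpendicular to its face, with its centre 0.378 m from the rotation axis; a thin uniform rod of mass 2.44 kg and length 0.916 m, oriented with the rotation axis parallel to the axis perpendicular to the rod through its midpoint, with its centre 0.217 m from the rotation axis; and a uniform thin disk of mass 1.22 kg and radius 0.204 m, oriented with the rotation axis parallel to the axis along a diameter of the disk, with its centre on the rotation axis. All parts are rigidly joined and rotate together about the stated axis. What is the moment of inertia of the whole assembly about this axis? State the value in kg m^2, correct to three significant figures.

Rectangular plate: I_cm = (1/12)M(a²+b²) = (1/12)(5.13)[(0.392)² + (0.444)²] = 0.14997 kg m^2; centre at d = 0.378 m, so I = I_cm + Md² gives I = 0.14997 + (5.13)(0.378)² = 0.88296 kg m^2.
Thin rod: I_cm = (1/12)ML² = (1/12)(2.44)(0.916)² = 0.17061 kg m^2; centre at d = 0.217 m, so I = I_cm + Md² gives I = 0.17061 + (2.44)(0.217)² = 0.28551 kg m^2.
Thin disk: I_cm = (1/4)MR² = (1/4)(1.22)(0.204)² = 0.012693 kg m^2; axis through the centre, so I = 0.012693 kg m^2.
Total I = 0.88296 + 0.28551 + 0.012693 = 1.1812 kg m^2.

1.18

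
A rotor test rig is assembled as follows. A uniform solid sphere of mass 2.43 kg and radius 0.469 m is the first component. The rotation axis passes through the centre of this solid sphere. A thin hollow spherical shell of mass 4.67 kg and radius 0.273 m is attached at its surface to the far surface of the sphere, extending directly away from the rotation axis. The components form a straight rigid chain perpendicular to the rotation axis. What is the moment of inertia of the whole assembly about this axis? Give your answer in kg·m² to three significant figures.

3.02

Solid sphere: I_cm = (2/5)MR² = (2/5)(2.43)(0.469)² = 0.2138 kg·m²; axis through the centre, so I = 0.2138 kg·m².
Spherical shell: I_cm = (2/3)MR² = (2/3)(4.67)(0.273)² = 0.23203 kg·m²; centre at d = 0.469 + 0.273 = 0.742 m, so I = I_cm + Md² gives I = 0.23203 + (4.67)(0.742)² = 2.8032 kg·m².
Total I = 0.2138 + 2.8032 = 3.017 kg·m².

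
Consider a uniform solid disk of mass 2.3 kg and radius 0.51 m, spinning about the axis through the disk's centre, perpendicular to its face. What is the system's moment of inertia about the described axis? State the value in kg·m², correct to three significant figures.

0.299

I_cm = (1/2)MR² = (1/2)(2.3)(0.51)² = 0.29911 kg·m²; axis through the centre, so I = 0.29911 kg·m².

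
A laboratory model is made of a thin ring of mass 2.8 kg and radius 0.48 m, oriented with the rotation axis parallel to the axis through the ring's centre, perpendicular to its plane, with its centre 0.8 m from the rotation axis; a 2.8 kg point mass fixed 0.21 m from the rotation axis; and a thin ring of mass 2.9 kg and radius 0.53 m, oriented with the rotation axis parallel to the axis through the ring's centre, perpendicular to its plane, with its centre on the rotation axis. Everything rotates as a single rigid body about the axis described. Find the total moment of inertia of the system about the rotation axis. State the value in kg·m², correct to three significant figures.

3.38

Thin ring: I_cm = MR² = (2.8)(0.48)² = 0.64512 kg·m²; centre at d = 0.8 m, so the parallel axis theorem gives I = 0.64512 + (2.8)(0.8)² = 2.4371 kg·m².
Point mass: I_cm = 0; centre at d = 0.21 m, so the parallel axis theorem gives I = 0 + (2.8)(0.21)² = 0.12348 kg·m².
Thin ring: I_cm = MR² = (2.9)(0.53)² = 0.81461 kg·m²; axis through the centre, so I = 0.81461 kg·m².
Total I = 2.4371 + 0.12348 + 0.81461 = 3.3752 kg·m².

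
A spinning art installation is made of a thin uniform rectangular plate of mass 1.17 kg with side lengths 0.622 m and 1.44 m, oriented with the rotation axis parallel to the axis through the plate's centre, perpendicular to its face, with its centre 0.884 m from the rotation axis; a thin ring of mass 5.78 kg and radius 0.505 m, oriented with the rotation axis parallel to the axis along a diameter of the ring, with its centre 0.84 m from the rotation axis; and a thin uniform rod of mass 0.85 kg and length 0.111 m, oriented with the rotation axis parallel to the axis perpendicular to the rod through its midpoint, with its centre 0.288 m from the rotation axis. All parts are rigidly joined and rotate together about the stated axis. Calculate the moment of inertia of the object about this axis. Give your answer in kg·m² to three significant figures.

6.04

Rectangular plate: I_cm = (1/12)M(a²+b²) = (1/12)(1.17)[(0.622)² + (1.44)²] = 0.2399 kg·m²; centre at d = 0.884 m, so I = I_cm + Md² gives I = 0.2399 + (1.17)(0.884)² = 1.1542 kg·m².
Thin ring: I_cm = (1/2)MR² = (1/2)(5.78)(0.505)² = 0.73702 kg·m²; centre at d = 0.84 m, so I = I_cm + Md² gives I = 0.73702 + (5.78)(0.84)² = 4.8154 kg·m².
Thin rod: I_cm = (1/12)ML² = (1/12)(0.85)(0.111)² = 0.00087274 kg·m²; centre at d = 0.288 m, so I = I_cm + Md² gives I = 0.00087274 + (0.85)(0.288)² = 0.071375 kg·m².
Total I = 1.1542 + 4.8154 + 0.071375 = 6.041 kg·m².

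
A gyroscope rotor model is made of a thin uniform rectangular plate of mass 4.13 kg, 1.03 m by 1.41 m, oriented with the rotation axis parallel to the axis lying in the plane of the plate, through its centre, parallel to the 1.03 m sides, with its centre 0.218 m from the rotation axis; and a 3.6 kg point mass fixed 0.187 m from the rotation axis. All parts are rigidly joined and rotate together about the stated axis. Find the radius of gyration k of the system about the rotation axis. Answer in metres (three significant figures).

0.361

Rectangular plate: I_cm = (1/12)Mb² = (1/12)(4.13)(1.41)² = 0.68424 kg·m²; centre at d = 0.218 m, so the parallel axis theorem gives I = 0.68424 + (4.13)(0.218)² = 0.88051 kg·m².
Point mass: I_cm = 0; centre at d = 0.187 m, so the parallel axis theorem gives I = 0 + (3.6)(0.187)² = 0.12589 kg·m².
Total I = 1.0064 kg·m²; total mass M = 7.73 kg.
k = √(I/M) = √(1.0064/7.73) = 0.36082 m.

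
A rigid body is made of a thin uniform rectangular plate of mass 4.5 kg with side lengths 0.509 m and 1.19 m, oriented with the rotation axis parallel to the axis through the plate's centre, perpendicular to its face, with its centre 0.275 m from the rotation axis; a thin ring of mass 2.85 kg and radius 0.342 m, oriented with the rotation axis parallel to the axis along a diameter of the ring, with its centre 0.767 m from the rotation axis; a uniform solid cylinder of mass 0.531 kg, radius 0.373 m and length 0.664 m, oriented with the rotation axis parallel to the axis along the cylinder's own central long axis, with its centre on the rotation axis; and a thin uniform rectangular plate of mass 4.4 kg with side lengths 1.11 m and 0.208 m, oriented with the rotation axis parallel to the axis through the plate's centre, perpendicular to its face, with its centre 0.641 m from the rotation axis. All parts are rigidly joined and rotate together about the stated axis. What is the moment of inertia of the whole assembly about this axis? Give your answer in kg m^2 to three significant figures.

5.12

Rectangular plate: I_cm = (1/12)M(a²+b²) = (1/12)(4.5)[(0.509)² + (1.19)²] = 0.62819 kg m^2; centre at d = 0.275 m, so the parallel axis theorem gives I = 0.62819 + (4.5)(0.275)² = 0.96851 kg m^2.
Thin ring: I_cm = (1/2)MR² = (1/2)(2.85)(0.342)² = 0.16667 kg m^2; centre at d = 0.767 m, so the parallel axis theorem gives I = 0.16667 + (2.85)(0.767)² = 1.8433 kg m^2.
Solid cylinder: I_cm = (1/2)MR² = (1/2)(0.531)(0.373)² = 0.036939 kg m^2; axis through the centre, so I = 0.036939 kg m^2.
Rectangular plate: I_cm = (1/12)M(a²+b²) = (1/12)(4.4)[(1.11)² + (0.208)²] = 0.46763 kg m^2; centre at d = 0.641 m, so the parallel axis theorem gives I = 0.46763 + (4.4)(0.641)² = 2.2755 kg m^2.
Total I = 0.96851 + 1.8433 + 0.036939 + 2.2755 = 5.1243 kg m^2.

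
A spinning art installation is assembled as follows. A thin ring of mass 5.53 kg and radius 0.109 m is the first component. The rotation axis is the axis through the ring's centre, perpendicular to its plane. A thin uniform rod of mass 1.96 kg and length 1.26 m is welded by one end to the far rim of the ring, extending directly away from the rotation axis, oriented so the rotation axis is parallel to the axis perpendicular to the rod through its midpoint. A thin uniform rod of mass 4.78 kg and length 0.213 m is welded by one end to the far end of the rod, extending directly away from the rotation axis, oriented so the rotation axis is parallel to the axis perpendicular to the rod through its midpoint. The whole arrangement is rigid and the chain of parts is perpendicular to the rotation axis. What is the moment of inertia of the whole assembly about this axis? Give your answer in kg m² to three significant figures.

Thin ring: I_cm = MR² = (5.53)(0.109)² = 0.065702 kg m²; axis through the centre, so I = 0.065702 kg m².
Thin rod: I_cm = (1/12)ML² = (1/12)(1.96)(1.26)² = 0.25931 kg m²; centre at d = 0.109 + 0.63 = 0.739 m, so I = I_cm + Md² gives I = 0.25931 + (1.96)(0.739)² = 1.3297 kg m².
Thin rod: I_cm = (1/12)ML² = (1/12)(4.78)(0.213)² = 0.018072 kg m²; centre at d = 0.109 + 0.63 + 0.63 + 0.1065 = 1.4755 m, so I = I_cm + Md² gives I = 0.018072 + (4.78)(1.4755)² = 10.425 kg m².
Total I = 0.065702 + 1.3297 + 10.425 = 11.82 kg m².

11.8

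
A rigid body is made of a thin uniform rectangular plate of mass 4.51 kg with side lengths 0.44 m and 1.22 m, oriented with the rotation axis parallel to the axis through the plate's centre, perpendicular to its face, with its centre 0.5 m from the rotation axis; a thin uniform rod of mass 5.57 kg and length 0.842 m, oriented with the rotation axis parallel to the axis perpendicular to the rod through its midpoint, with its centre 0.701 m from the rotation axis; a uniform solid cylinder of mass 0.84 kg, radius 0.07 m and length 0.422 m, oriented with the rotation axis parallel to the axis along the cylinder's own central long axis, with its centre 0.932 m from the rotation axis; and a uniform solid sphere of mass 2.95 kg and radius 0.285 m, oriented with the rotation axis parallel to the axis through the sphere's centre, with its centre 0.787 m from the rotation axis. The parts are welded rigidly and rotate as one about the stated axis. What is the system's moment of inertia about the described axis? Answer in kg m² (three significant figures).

7.48

Rectangular plate: I_cm = (1/12)M(a²+b²) = (1/12)(4.51)[(0.44)² + (1.22)²] = 0.63215 kg m²; centre at d = 0.5 m, so I = I_cm + Md² gives I = 0.63215 + (4.51)(0.5)² = 1.7597 kg m².
Thin rod: I_cm = (1/12)ML² = (1/12)(5.57)(0.842)² = 0.32908 kg m²; centre at d = 0.701 m, so I = I_cm + Md² gives I = 0.32908 + (5.57)(0.701)² = 3.0662 kg m².
Solid cylinder: I_cm = (1/2)MR² = (1/2)(0.84)(0.07)² = 0.002058 kg m²; centre at d = 0.932 m, so I = I_cm + Md² gives I = 0.002058 + (0.84)(0.932)² = 0.7317 kg m².
Solid sphere: I_cm = (2/5)MR² = (2/5)(2.95)(0.285)² = 0.095846 kg m²; centre at d = 0.787 m, so I = I_cm + Md² gives I = 0.095846 + (2.95)(0.787)² = 1.923 kg m².
Total I = 1.7597 + 3.0662 + 0.7317 + 1.923 = 7.4805 kg m².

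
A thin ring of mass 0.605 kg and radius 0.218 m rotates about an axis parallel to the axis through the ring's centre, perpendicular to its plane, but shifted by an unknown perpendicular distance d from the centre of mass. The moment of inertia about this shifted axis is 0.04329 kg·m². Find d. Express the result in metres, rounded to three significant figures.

0.155

About the centre-of-mass axis, I_cm = MR² = (0.605)(0.218)² = 0.028752 kg·m².
Parallel axis theorem: I = I_cm + Md², so Md² = 0.04329 − 0.028752 = 0.014538 kg·m².
d = √(0.014538 / 0.605) = 0.15502 m.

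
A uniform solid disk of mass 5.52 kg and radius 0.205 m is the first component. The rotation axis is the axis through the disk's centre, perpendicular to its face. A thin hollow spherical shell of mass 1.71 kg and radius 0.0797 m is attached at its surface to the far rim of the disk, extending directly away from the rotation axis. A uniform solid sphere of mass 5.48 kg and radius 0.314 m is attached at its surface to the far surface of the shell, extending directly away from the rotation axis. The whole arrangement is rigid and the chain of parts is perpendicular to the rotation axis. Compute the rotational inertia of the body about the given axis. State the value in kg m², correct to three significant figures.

3.00

Solid disk: I_cm = (1/2)MR² = (1/2)(5.52)(0.205)² = 0.11599 kg m²; axis through the centre, so I = 0.11599 kg m².
Spherical shell: I_cm = (2/3)MR² = (2/3)(1.71)(0.0797)² = 0.0072414 kg m²; centre at d = 0.205 + 0.0797 = 0.2847 m, so the parallel axis theorem gives I = 0.0072414 + (1.71)(0.2847)² = 0.14584 kg m².
Solid sphere: I_cm = (2/5)MR² = (2/5)(5.48)(0.314)² = 0.21612 kg m²; centre at d = 0.205 + 0.0797 + 0.0797 + 0.314 = 0.6784 m, so the parallel axis theorem gives I = 0.21612 + (5.48)(0.6784)² = 2.7382 kg m².
Total I = 0.11599 + 0.14584 + 2.7382 = 3 kg m².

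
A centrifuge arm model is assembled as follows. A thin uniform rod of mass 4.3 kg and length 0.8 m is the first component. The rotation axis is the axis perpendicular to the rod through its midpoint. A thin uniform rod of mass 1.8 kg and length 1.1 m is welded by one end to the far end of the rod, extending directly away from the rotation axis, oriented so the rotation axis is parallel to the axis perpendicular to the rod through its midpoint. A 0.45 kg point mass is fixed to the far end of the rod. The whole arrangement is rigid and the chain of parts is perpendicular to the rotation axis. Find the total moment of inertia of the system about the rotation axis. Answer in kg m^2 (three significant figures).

Thin rod: I_cm = (1/12)ML² = (1/12)(4.3)(0.8)² = 0.22933 kg m^2; axis through the centre, so I = 0.22933 kg m^2.
Thin rod: I_cm = (1/12)ML² = (1/12)(1.8)(1.1)² = 0.1815 kg m^2; centre at d = 0.4 + 0.55 = 0.95 m, so the parallel axis theorem gives I = 0.1815 + (1.8)(0.95)² = 1.806 kg m^2.
Point mass: I_cm = 0; centre at d = 0.4 + 0.55 + 0.55 = 1.5 m, so the parallel axis theorem gives I = 0 + (0.45)(1.5)² = 1.0125 kg m^2.
Total I = 0.22933 + 1.806 + 1.0125 = 3.0478 kg m^2.

3.05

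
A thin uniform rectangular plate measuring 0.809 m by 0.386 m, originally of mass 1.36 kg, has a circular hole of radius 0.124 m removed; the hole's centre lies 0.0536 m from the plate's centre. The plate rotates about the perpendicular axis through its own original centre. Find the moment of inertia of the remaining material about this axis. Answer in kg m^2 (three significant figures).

0.0888

Unpierced body about its centre: I₀ = (1/12)M(a²+b²) = (1/12)(1.36)[(0.809)² + (0.386)²] = 0.091061 kg m^2.
The removed disk has mass m = M·πr²/(ab) = (1.36)·π(0.124)²/(0.809·0.386) = 0.21038 kg (same uniform areal density).
Its moment of inertia about the rotation axis (parallel-axis theorem): I_hole = (1/2)mr² + md² = (1/2)(0.21038)(0.124)² + (0.21038)(0.0536)² = 0.0022218 kg m^2.
Treating the hole as negative mass, I = I₀ − I_hole = 0.091061 − 0.0022218 = 0.088839 kg m^2.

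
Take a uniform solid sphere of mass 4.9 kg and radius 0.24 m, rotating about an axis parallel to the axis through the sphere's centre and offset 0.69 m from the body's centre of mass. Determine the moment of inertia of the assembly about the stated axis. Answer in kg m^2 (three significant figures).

2.45

I_cm = (2/5)MR² = (2/5)(4.9)(0.24)² = 0.1129 kg m^2; centre at d = 0.69 m, so I = I_cm + Md² gives I = 0.1129 + (4.9)(0.69)² = 2.4458 kg m^2.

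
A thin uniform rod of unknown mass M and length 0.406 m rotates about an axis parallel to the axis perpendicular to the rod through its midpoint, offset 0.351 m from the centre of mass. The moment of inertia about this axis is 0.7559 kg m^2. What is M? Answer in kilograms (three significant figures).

I = I_cm + Md² = (1/12)ML² + Md² = M·[0.0833333·(0.406)² + (0.351)²] = M·0.13694.
So M = 0.7559 / 0.13694 = 5.52 kg.

5.52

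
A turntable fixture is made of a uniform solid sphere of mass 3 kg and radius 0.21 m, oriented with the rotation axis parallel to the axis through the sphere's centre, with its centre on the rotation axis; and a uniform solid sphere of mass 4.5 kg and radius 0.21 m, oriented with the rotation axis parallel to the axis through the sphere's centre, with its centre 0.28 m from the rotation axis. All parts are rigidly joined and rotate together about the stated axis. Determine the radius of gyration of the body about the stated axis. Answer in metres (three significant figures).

0.254

Solid sphere: I_cm = (2/5)MR² = (2/5)(3)(0.21)² = 0.05292 kg m^2; axis through the centre, so I = 0.05292 kg m^2.
Solid sphere: I_cm = (2/5)MR² = (2/5)(4.5)(0.21)² = 0.07938 kg m^2; centre at d = 0.28 m, so the parallel axis theorem gives I = 0.07938 + (4.5)(0.28)² = 0.43218 kg m^2.
Total I = 0.4851 kg m^2; total mass M = 7.5 kg.
k = √(I/M) = √(0.4851/7.5) = 0.25432 m.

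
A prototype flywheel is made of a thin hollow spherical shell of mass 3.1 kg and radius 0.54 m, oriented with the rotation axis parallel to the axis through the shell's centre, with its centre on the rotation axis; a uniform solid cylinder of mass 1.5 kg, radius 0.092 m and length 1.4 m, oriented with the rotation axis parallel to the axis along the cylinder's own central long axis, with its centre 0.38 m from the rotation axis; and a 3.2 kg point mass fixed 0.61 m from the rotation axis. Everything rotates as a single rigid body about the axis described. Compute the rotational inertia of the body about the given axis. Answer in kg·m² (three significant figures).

2.02

Spherical shell: I_cm = (2/3)MR² = (2/3)(3.1)(0.54)² = 0.60264 kg·m²; axis through the centre, so I = 0.60264 kg·m².
Solid cylinder: I_cm = (1/2)MR² = (1/2)(1.5)(0.092)² = 0.006348 kg·m²; centre at d = 0.38 m, so the parallel axis theorem gives I = 0.006348 + (1.5)(0.38)² = 0.22295 kg·m².
Point mass: I_cm = 0; centre at d = 0.61 m, so the parallel axis theorem gives I = 0 + (3.2)(0.61)² = 1.1907 kg·m².
Total I = 0.60264 + 0.22295 + 1.1907 = 2.0163 kg·m².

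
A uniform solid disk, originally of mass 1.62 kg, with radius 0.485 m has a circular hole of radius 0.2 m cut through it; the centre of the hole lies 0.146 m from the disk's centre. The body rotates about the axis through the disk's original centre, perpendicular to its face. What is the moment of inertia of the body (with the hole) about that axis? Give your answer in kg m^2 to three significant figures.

Unpierced body about its centre: I₀ = (1/2)MR² = (1/2)(1.62)(0.485)² = 0.19053 kg m^2.
The removed disk has mass m = M·(r/R)² = (1.62)(0.2/0.485)² = 0.27548 kg (same uniform areal density).
Its moment of inertia about the rotation axis (parallel-axis theorem): I_hole = (1/2)mr² + md² = (1/2)(0.27548)(0.2)² + (0.27548)(0.146)² = 0.011382 kg m^2.
Treating the hole as negative mass, I = I₀ − I_hole = 0.19053 − 0.011382 = 0.17915 kg m^2.

0.179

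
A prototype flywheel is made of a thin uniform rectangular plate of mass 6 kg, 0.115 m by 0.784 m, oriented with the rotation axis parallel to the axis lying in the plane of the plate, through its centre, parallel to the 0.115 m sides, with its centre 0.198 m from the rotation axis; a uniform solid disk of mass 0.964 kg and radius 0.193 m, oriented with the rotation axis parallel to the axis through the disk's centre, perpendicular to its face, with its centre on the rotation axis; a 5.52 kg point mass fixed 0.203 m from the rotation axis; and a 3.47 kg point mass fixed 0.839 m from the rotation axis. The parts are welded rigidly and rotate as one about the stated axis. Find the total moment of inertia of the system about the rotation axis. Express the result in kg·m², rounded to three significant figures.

3.23

Rectangular plate: I_cm = (1/12)Mb² = (1/12)(6)(0.784)² = 0.30733 kg·m²; centre at d = 0.198 m, so I = I_cm + Md² gives I = 0.30733 + (6)(0.198)² = 0.54255 kg·m².
Solid disk: I_cm = (1/2)MR² = (1/2)(0.964)(0.193)² = 0.017954 kg·m²; axis through the centre, so I = 0.017954 kg·m².
Point mass: I_cm = 0; centre at d = 0.203 m, so I = I_cm + Md² gives I = 0 + (5.52)(0.203)² = 0.22747 kg·m².
Point mass: I_cm = 0; centre at d = 0.839 m, so I = I_cm + Md² gives I = 0 + (3.47)(0.839)² = 2.4426 kg·m².
Total I = 0.54255 + 0.017954 + 0.22747 + 2.4426 = 3.2306 kg·m².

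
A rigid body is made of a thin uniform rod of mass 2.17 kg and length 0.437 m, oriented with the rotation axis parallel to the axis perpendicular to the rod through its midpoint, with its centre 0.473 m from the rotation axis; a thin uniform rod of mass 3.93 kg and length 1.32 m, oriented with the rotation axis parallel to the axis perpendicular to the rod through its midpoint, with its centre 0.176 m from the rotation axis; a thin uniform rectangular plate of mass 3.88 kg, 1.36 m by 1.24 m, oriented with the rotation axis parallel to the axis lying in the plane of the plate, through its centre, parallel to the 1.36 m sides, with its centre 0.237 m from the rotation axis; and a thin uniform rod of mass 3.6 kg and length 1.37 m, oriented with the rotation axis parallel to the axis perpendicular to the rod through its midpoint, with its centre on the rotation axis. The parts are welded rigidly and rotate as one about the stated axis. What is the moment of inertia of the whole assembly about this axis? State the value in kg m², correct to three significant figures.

Thin rod: I_cm = (1/12)ML² = (1/12)(2.17)(0.437)² = 0.034534 kg m²; centre at d = 0.473 m, so I = I_cm + Md² gives I = 0.034534 + (2.17)(0.473)² = 0.52003 kg m².
Thin rod: I_cm = (1/12)ML² = (1/12)(3.93)(1.32)² = 0.57064 kg m²; centre at d = 0.176 m, so I = I_cm + Md² gives I = 0.57064 + (3.93)(0.176)² = 0.69237 kg m².
Rectangular plate: I_cm = (1/12)Mb² = (1/12)(3.88)(1.24)² = 0.49716 kg m²; centre at d = 0.237 m, so I = I_cm + Md² gives I = 0.49716 + (3.88)(0.237)² = 0.71509 kg m².
Thin rod: I_cm = (1/12)ML² = (1/12)(3.6)(1.37)² = 0.56307 kg m²; axis through the centre, so I = 0.56307 kg m².
Total I = 0.52003 + 0.69237 + 0.71509 + 0.56307 = 2.4906 kg m².

2.49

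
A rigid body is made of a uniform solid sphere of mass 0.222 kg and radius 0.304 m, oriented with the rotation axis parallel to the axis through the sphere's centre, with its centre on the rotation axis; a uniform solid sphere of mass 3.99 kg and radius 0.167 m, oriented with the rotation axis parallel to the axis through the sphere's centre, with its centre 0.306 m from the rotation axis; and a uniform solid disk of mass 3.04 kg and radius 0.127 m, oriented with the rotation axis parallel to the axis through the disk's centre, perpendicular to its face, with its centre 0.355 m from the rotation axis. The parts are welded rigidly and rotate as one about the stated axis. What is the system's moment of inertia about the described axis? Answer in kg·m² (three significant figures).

Solid sphere: I_cm = (2/5)MR² = (2/5)(0.222)(0.304)² = 0.0082065 kg·m²; axis through the centre, so I = 0.0082065 kg·m².
Solid sphere: I_cm = (2/5)MR² = (2/5)(3.99)(0.167)² = 0.044511 kg·m²; centre at d = 0.306 m, so the parallel axis theorem gives I = 0.044511 + (3.99)(0.306)² = 0.41812 kg·m².
Solid disk: I_cm = (1/2)MR² = (1/2)(3.04)(0.127)² = 0.024516 kg·m²; centre at d = 0.355 m, so the parallel axis theorem gives I = 0.024516 + (3.04)(0.355)² = 0.40763 kg·m².
Total I = 0.0082065 + 0.41812 + 0.40763 = 0.83396 kg·m².

0.834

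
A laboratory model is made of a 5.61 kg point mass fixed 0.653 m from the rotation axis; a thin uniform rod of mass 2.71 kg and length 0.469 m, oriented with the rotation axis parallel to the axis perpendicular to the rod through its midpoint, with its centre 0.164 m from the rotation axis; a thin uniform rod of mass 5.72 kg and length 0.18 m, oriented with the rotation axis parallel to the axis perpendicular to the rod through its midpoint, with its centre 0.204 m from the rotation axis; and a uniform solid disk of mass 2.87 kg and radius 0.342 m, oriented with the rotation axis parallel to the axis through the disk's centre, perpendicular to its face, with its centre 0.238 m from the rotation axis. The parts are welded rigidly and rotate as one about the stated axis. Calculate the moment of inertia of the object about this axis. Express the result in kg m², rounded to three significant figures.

Point mass: I_cm = 0; centre at d = 0.653 m, so I = I_cm + Md² gives I = 0 + (5.61)(0.653)² = 2.3922 kg m².
Thin rod: I_cm = (1/12)ML² = (1/12)(2.71)(0.469)² = 0.049675 kg m²; centre at d = 0.164 m, so I = I_cm + Md² gives I = 0.049675 + (2.71)(0.164)² = 0.12256 kg m².
Thin rod: I_cm = (1/12)ML² = (1/12)(5.72)(0.18)² = 0.015444 kg m²; centre at d = 0.204 m, so I = I_cm + Md² gives I = 0.015444 + (5.72)(0.204)² = 0.25349 kg m².
Solid disk: I_cm = (1/2)MR² = (1/2)(2.87)(0.342)² = 0.16784 kg m²; centre at d = 0.238 m, so I = I_cm + Md² gives I = 0.16784 + (2.87)(0.238)² = 0.33041 kg m².
Total I = 2.3922 + 0.12256 + 0.25349 + 0.33041 = 3.0986 kg m².

3.10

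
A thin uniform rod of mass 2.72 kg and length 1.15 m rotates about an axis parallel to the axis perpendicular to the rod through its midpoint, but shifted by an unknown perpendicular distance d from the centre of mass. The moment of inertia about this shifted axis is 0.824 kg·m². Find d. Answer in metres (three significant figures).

0.439

About the centre-of-mass axis, I_cm = (1/12)ML² = (1/12)(2.72)(1.15)² = 0.29977 kg·m².
Parallel axis theorem: I = I_cm + Md², so Md² = 0.824 − 0.29977 = 0.52423 kg·m².
d = √(0.52423 / 2.72) = 0.43901 m.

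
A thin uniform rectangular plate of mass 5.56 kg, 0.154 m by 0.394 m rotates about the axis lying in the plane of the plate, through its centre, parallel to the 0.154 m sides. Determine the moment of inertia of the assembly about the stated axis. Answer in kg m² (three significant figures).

I_cm = (1/12)Mb² = (1/12)(5.56)(0.394)² = 0.071926 kg m²; axis through the centre, so I = 0.071926 kg m².

0.0719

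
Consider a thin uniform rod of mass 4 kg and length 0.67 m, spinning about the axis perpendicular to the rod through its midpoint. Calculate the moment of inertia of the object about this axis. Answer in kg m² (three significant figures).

I_cm = (1/12)ML² = (1/12)(4)(0.67)² = 0.14963 kg m²; axis through the centre, so I = 0.14963 kg m².

0.150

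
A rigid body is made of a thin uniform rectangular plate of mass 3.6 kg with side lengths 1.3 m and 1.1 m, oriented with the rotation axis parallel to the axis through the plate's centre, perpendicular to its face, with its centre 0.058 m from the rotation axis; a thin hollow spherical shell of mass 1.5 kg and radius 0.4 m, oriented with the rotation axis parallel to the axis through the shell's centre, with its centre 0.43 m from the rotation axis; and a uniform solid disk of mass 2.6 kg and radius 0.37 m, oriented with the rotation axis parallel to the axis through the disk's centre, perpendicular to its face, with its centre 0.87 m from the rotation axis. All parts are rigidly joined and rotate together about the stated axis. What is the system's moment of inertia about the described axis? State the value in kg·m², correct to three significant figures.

Rectangular plate: I_cm = (1/12)M(a²+b²) = (1/12)(3.6)[(1.3)² + (1.1)²] = 0.87 kg·m²; centre at d = 0.058 m, so the parallel axis theorem gives I = 0.87 + (3.6)(0.058)² = 0.88211 kg·m².
Spherical shell: I_cm = (2/3)MR² = (2/3)(1.5)(0.4)² = 0.16 kg·m²; centre at d = 0.43 m, so the parallel axis theorem gives I = 0.16 + (1.5)(0.43)² = 0.43735 kg·m².
Solid disk: I_cm = (1/2)MR² = (1/2)(2.6)(0.37)² = 0.17797 kg·m²; centre at d = 0.87 m, so the parallel axis theorem gives I = 0.17797 + (2.6)(0.87)² = 2.1459 kg·m².
Total I = 0.88211 + 0.43735 + 2.1459 = 3.4654 kg·m².

3.47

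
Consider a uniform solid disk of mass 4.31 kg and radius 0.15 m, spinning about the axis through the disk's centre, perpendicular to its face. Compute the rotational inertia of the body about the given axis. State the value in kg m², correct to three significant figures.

0.0485

I_cm = (1/2)MR² = (1/2)(4.31)(0.15)² = 0.048487 kg m²; axis through the centre, so I = 0.048487 kg m².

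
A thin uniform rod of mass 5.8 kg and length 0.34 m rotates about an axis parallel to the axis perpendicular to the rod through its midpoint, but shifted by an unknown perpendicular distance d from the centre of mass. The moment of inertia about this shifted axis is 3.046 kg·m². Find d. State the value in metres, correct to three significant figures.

0.718

About the centre-of-mass axis, I_cm = (1/12)ML² = (1/12)(5.8)(0.34)² = 0.055873 kg·m².
Parallel axis theorem: I = I_cm + Md², so Md² = 3.046 − 0.055873 = 2.9901 kg·m².
d = √(2.9901 / 5.8) = 0.71801 m.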